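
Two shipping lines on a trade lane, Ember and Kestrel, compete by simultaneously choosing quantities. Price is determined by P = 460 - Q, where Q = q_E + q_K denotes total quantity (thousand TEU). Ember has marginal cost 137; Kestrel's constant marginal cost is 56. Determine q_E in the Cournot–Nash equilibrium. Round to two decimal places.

Ember's profit: π_E = (460 - Q)q_E - (137q_E). Setting ∂π_E/∂q_E = 0: 323 - 2q_E - (q_K) = 0.
Kestrel's profit: π_K = (460 - Q)q_K - (56q_K). Setting ∂π_K/∂q_K = 0: 404 - 2q_K - (q_E) = 0.
Rearranging gives the reaction functions q_E = (323 - q_K)/2 and q_K = (404 - q_E)/2.
Solving the pair: q_E = 242/3, q_K = 485/3.

80.67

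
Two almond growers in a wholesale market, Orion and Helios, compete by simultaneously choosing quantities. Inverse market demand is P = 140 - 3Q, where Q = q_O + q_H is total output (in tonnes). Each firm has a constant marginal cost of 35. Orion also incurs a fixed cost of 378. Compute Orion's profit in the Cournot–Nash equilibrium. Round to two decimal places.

Each firm earns π_i = (140 - 3Q)q_i - 35q_i.
First-order condition (treating rivals' output as given): 105 - 6q_i - 3q_j = 0.
By symmetry each firm produces the same amount; substituting q_j = q_i yields q_i = 105/9 = 35/3.
Price P = 140 - 3·(70/3) = 70.
Orion's profit: (70 - 35)·(35/3) - 378 = 91/3.

30.33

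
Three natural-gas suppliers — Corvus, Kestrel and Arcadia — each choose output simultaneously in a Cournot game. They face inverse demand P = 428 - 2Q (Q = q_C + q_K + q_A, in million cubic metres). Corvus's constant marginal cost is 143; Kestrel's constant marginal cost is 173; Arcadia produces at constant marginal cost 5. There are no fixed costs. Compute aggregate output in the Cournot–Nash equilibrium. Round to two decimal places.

Corvus's profit: π_C = (428 - 2Q)q_C - (143q_C). Setting ∂π_C/∂q_C = 0: 285 - 4q_C - 2(q_K + q_A) = 0.
Kestrel's profit: π_K = (428 - 2Q)q_K - (173q_K). Setting ∂π_K/∂q_K = 0: 255 - 4q_K - 2(q_C + q_A) = 0.
Arcadia's first-order condition: 423 - 4q_A - 2(q_C + q_K) = 0.
Adding the 3 first-order conditions: 963 − 8Q = 0, so Q = 963/8.
Back-substituting: q_C = (285 − 963/4)/2 = 177/8, q_K = (255 − 963/4)/2 = 57/8, q_A = (423 − 963/4)/2 = 729/8.
Total output Q = 177/8 + 57/8 + 729/8 = 963/8.

120.38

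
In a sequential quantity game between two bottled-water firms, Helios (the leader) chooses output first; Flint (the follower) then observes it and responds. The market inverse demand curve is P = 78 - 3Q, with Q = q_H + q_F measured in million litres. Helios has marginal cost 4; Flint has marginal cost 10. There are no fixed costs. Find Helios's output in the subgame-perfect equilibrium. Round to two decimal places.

13.33

Solve by backward induction. Given q_H, the follower Flint maximises π_F = (78 - 3q_H - 3q_F)q_F - 10q_F.
Follower FOC: 68 - 3q_H - 6q_F = 0, so q_F(q_H) = (68 - 3q_H)/6.
Helios substitutes q_F(q_H) into its own profit: π_H = q_H(78 - 3q_H - (68 - 3q_H)/2) - 4q_H = (44 - (3/2)q_H)q_H - 4q_H.
The leader's first-order condition 40 - 3q_H = 0 yields q_H = 40/3.
Then q_F = (68 - 3·(40/3))/6 = 14/3.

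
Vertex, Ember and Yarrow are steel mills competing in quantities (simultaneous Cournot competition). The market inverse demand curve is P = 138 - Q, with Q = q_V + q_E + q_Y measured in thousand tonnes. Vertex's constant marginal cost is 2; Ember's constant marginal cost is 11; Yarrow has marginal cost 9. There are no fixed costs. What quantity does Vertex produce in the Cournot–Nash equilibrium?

Vertex's profit: π_V = (138 - Q)q_V - (2q_V). Setting ∂π_V/∂q_V = 0: 136 - 2q_V - (q_E + q_Y) = 0.
Ember's first-order condition: 127 - 2q_E - (q_V + q_Y) = 0.
Yarrow's profit: π_Y = (138 - Q)q_Y - (9q_Y). Setting ∂π_Y/∂q_Y = 0: 129 - 2q_Y - (q_V + q_E) = 0.
Adding the 3 conditions: 392 − 2Q − 2Q = 0, i.e. Q = 98.
Back-substituting: q_V = (136 − 98) = 38, q_E = (127 − 98) = 29, q_Y = (129 − 98) = 31.

38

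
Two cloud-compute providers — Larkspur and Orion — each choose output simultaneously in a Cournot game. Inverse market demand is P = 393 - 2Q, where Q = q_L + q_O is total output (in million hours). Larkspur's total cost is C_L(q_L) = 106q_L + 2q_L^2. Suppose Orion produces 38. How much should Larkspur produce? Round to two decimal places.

26.38

With the rival's output fixed at 38, Larkspur's profit is π_L = (393 - 2·38 - 2q_L)q_L - (106q_L + 2q_L²) = (317 - 2q_L)q_L - (106q_L + 2q_L²).
∂π_L/∂q_L = 211 - 8q_L = 0, so q_L = 211/8.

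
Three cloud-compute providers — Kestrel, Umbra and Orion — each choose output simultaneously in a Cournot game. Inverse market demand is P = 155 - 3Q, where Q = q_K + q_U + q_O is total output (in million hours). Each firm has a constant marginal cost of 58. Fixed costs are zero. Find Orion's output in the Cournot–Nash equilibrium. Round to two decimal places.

8.08

Each firm earns π_i = (155 - 3Q)q_i - 58q_i.
First-order condition (treating rivals' output as given): 97 - 6q_i - 3·Σ_{j≠i} q_j = 0.
With identical firms every q_j equals q_i, so Σ_{j≠i} q_j = 2q_i and 97 = 12q_i, giving q_i = 97/12.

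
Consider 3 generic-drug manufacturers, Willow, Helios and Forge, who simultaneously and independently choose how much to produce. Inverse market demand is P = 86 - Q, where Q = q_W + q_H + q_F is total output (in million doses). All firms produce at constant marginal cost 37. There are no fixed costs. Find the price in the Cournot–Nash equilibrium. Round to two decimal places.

A representative firm's profit is π_i = q_i(86 - Q) - 37q_i.
Setting ∂π_i/∂q_i = 0 with rivals' quantities fixed: 49 - 2q_i - Σ_{j≠i} q_j = 0.
By symmetry each firm produces the same amount; substituting Σ_{j≠i} q_j = 2q_i yields q_i = 49/4.
Total output Q = 147/4, so price P = 86 - 147/4 = 197/4.

49.25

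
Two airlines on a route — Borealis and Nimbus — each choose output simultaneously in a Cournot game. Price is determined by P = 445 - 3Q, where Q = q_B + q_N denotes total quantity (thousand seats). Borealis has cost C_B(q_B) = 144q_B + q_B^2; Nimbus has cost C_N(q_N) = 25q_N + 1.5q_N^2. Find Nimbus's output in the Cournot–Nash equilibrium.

Borealis's profit: π_B = (445 - 3Q)q_B - (144q_B + q_B²). Setting ∂π_B/∂q_B = 0: 301 - 8q_B - 3(q_N) = 0.
Nimbus's profit: π_N = (445 - 3Q)q_N - (25q_N + (3/2)q_N²). Setting ∂π_N/∂q_N = 0: 420 - 9q_N - 3(q_B) = 0.
So q_B = (301 - 3q_N)/8 and q_N = (420 - 3q_B)/9.
Solving the pair: q_B = 23, q_N = 39.

39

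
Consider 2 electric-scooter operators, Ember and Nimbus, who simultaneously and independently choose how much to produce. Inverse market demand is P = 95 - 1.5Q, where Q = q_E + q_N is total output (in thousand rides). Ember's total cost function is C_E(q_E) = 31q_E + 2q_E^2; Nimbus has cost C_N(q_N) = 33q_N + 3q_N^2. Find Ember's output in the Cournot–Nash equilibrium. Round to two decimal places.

Ember's profit: π_E = (95 - 1.5Q)q_E - (31q_E + 2q_E²). Setting ∂π_E/∂q_E = 0: 64 - 7q_E - (3/2)(q_N) = 0.
Nimbus's first-order condition: 62 - 9q_N - (3/2)(q_E) = 0.
Best responses: q_E = (64 - (3/2)q_N)/7, q_N = (62 - (3/2)q_E)/9.
Substituting one into the other gives q_E = 644/81 and q_N = 5.5638.

7.95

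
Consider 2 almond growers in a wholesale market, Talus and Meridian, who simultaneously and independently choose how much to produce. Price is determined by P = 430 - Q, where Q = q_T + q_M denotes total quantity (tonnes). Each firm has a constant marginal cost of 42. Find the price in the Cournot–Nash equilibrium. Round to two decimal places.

Each firm earns π_i = (430 - Q)q_i - 42q_i.
Setting ∂π_i/∂q_i = 0 with rivals' quantities fixed: 388 - 2q_i - q_j = 0.
By symmetry each firm produces the same amount; substituting q_j = q_i yields q_i = 388/3.
Total output Q = 776/3, so price P = 430 - 776/3 = 514/3.

171.33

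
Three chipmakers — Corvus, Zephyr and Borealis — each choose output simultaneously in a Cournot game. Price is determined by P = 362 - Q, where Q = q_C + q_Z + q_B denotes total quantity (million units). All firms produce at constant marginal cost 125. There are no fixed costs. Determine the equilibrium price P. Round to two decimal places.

Each firm earns π_i = (362 - Q)q_i - 125q_i.
Setting ∂π_i/∂q_i = 0 with rivals' quantities fixed: 237 - 2q_i - Σ_{j≠i} q_j = 0.
With identical firms every q_j equals q_i, so Σ_{j≠i} q_j = 2q_i and 237 = 4q_i, giving q_i = 237/4.
Total output Q = 711/4, so price P = 362 - 711/4 = 737/4.

184.25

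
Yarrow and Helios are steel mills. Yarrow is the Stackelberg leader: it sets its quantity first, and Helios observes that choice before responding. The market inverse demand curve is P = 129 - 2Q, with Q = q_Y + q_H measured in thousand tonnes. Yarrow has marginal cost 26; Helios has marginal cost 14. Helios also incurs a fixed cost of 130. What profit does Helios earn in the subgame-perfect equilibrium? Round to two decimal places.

473.78

The follower Helios best-responds to any q_Y: π_H = (129 - 2Q)q_H - 14q_H.
Setting the follower's marginal profit to zero, 115 - 2q_Y - 4q_H = 0, i.e. q_H = (115 - 2q_Y)/4.
The leader anticipates this reaction. Substituting into P = 129 - 2Q gives P = 143/2 - q_Y, so π_Y = (143/2 - q_Y)q_Y - 26q_Y.
The leader's first-order condition 91/2 - 2q_Y = 0 yields q_Y = 91/4.
Then q_H = (115 - 2·(91/4))/4 = 139/8.
Price P = 129 - 2·(321/8) = 195/4.
Helios's profit: (195/4 - 14)·(139/8) - 130 = 473.7813.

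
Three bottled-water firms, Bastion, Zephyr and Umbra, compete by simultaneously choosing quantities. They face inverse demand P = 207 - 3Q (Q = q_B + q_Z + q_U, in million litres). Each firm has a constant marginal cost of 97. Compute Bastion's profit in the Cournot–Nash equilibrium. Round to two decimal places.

252.08

A representative firm's profit is π_i = q_i(207 - 3Q) - 97q_i.
Setting ∂π_i/∂q_i = 0 with rivals' quantities fixed: 110 - 6q_i - 3·Σ_{j≠i} q_j = 0.
By symmetry each firm produces the same amount; substituting Σ_{j≠i} q_j = 2q_i yields q_i = 110/12 = 55/6.
Price P = 207 - 3·(55/2) = 249/2.
Bastion's profit: (249/2 - 97)·(55/6) = 252.0833.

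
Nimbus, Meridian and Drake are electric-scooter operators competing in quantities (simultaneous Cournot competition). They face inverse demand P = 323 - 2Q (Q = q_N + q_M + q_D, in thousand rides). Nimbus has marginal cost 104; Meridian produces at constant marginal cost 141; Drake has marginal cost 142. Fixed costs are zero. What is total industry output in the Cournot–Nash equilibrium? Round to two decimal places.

72.75

Nimbus's profit: π_N = (323 - 2Q)q_N - (104q_N). Setting ∂π_N/∂q_N = 0: 219 - 4q_N - 2(q_M + q_D) = 0.
Meridian's profit: π_M = (323 - 2Q)q_M - (141q_M). Setting ∂π_M/∂q_M = 0: 182 - 4q_M - 2(q_N + q_D) = 0.
Drake's profit: π_D = (323 - 2Q)q_D - (142q_D). Setting ∂π_D/∂q_D = 0: 181 - 4q_D - 2(q_N + q_M) = 0.
Adding the 3 first-order conditions: 582 − 8Q = 0, so Q = 291/4.
Back-substituting: q_N = (219 − 291/2)/2 = 147/4, q_M = (182 − 291/2)/2 = 73/4, q_D = (181 − 291/2)/2 = 71/4.
Total output Q = 147/4 + 73/4 + 71/4 = 291/4.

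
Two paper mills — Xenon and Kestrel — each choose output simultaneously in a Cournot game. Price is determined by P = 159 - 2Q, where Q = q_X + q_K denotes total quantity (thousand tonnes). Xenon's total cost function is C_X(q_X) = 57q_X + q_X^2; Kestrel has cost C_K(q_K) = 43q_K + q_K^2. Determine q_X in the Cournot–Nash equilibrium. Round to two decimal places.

11.88

Xenon's profit: π_X = (159 - 2Q)q_X - (57q_X + q_X²). Setting ∂π_X/∂q_X = 0: 102 - 6q_X - 2(q_K) = 0.
Kestrel's profit: π_K = (159 - 2Q)q_K - (43q_K + q_K²). Setting ∂π_K/∂q_K = 0: 116 - 6q_K - 2(q_X) = 0.
Best responses: q_X = (102 - 2q_K)/6, q_K = (116 - 2q_X)/6.
Substituting one into the other gives q_X = 95/8 and q_K = 123/8.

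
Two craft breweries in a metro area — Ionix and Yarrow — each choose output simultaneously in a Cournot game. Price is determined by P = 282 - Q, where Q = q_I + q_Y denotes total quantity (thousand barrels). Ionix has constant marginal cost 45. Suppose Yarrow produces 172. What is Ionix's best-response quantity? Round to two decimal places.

32.50

With the rival's output fixed at 172, Ionix's profit is π_I = (282 - 172 - q_I)q_I - (45q_I) = (110 - q_I)q_I - (45q_I).
∂π_I/∂q_I = 65 - 2q_I = 0, so q_I = 65/2.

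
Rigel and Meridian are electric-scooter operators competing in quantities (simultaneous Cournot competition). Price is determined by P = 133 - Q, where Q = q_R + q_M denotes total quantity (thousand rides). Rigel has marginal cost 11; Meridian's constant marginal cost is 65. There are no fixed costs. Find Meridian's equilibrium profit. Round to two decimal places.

Rigel's profit: π_R = (133 - Q)q_R - (11q_R). Setting ∂π_R/∂q_R = 0: 122 - 2q_R - (q_M) = 0.
Meridian's profit: π_M = (133 - Q)q_M - (65q_M). Setting ∂π_M/∂q_M = 0: 68 - 2q_M - (q_R) = 0.
So q_R = (122 - q_M)/2 and q_M = (68 - q_R)/2.
Solving the pair: q_R = 176/3, q_M = 14/3.
Price P = 133 - 190/3 = 209/3.
Meridian's profit: (209/3 - 65)·(14/3) = 196/9.

21.78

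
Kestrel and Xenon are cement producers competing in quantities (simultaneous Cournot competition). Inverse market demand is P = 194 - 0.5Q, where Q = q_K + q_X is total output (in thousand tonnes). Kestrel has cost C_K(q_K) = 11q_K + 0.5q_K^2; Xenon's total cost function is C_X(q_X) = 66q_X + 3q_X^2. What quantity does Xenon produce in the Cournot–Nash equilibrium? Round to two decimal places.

Kestrel's profit: π_K = (194 - 0.5Q)q_K - (11q_K + (1/2)q_K²). Setting ∂π_K/∂q_K = 0: 183 - 2q_K - (1/2)(q_X) = 0.
Xenon's first-order condition: 128 - 7q_X - (1/2)(q_K) = 0.
Rearranging gives the reaction functions q_K = (183 - (1/2)q_X)/2 and q_X = (128 - (1/2)q_K)/7.
Substituting one into the other gives q_K = 88.5091 and q_X = 658/55.

11.96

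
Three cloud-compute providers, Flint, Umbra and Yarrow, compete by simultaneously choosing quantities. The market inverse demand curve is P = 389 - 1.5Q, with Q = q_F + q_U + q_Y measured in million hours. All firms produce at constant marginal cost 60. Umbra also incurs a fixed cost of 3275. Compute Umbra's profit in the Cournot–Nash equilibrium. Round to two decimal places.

Each firm earns π_i = (389 - 1.5Q)q_i - 60q_i.
First-order condition (treating rivals' output as given): 329 - 3q_i - (3/2)·Σ_{j≠i} q_j = 0.
By symmetry each firm produces the same amount; substituting Σ_{j≠i} q_j = 2q_i yields q_i = 329/6.
Price P = 389 - (3/2)·(329/2) = 569/4.
Umbra's profit: (569/4 - 60)·(329/6) - 3275 = 1235.0417.

1235.04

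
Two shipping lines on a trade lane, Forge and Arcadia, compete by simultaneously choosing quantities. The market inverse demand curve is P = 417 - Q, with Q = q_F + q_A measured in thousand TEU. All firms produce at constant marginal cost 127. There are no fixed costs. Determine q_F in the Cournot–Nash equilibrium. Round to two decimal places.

96.67

A representative firm's profit is π_i = q_i(417 - Q) - 127q_i.
First-order condition (treating rivals' output as given): 290 - 2q_i - q_j = 0.
With identical firms every q_j equals q_i, so q_j = q_i and 290 = 3q_i, giving q_i = 290/3.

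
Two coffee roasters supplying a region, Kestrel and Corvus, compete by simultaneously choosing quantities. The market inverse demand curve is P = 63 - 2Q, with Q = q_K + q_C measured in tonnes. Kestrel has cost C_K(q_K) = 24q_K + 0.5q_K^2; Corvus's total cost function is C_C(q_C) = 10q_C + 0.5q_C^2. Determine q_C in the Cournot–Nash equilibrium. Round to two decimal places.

Kestrel's profit: π_K = (63 - 2Q)q_K - (24q_K + (1/2)q_K²). Setting ∂π_K/∂q_K = 0: 39 - 5q_K - 2(q_C) = 0.
Corvus's profit: π_C = (63 - 2Q)q_C - (10q_C + (1/2)q_C²). Setting ∂π_C/∂q_C = 0: 53 - 5q_C - 2(q_K) = 0.
Rearranging gives the reaction functions q_K = (39 - 2q_C)/5 and q_C = (53 - 2q_K)/5.
Solving the pair: q_K = 89/21, q_C = 187/21.

8.90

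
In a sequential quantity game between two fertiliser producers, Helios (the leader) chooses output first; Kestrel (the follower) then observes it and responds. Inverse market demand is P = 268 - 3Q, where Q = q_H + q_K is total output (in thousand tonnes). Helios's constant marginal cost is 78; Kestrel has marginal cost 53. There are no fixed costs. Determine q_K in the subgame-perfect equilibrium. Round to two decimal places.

The follower Kestrel best-responds to any q_H: π_K = (268 - 3Q)q_K - 53q_K.
Follower FOC: 215 - 3q_H - 6q_K = 0, so q_K(q_H) = (215 - 3q_H)/6.
Helios substitutes q_K(q_H) into its own profit: π_H = q_H(268 - 3q_H - (215 - 3q_H)/2) - 78q_H = (321/2 - (3/2)q_H)q_H - 78q_H.
Maximising: ∂π_H/∂q_H = 165/2 - 3q_H = 0, giving q_H = 55/2.
Then q_K = (215 - 3·(55/2))/6 = 265/12.

22.08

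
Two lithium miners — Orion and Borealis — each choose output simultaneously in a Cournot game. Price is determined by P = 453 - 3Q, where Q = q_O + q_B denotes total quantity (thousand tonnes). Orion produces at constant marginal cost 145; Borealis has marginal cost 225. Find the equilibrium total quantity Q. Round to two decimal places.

Orion's profit: π_O = (453 - 3Q)q_O - (145q_O). Setting ∂π_O/∂q_O = 0: 308 - 6q_O - 3(q_B) = 0.
Borealis's first-order condition: 228 - 6q_B - 3(q_O) = 0.
So q_O = (308 - 3q_B)/6 and q_B = (228 - 3q_O)/6.
Solving the pair: q_O = 388/9, q_B = 148/9.
Total output Q = 388/9 + 148/9 = 536/9.

59.56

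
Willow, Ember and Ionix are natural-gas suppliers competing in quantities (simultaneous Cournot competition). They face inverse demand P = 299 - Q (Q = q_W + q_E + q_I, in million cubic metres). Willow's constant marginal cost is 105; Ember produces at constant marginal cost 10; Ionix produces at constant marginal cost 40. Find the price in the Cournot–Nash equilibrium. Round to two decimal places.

113.50

Willow's profit: π_W = (299 - Q)q_W - (105q_W). Setting ∂π_W/∂q_W = 0: 194 - 2q_W - (q_E + q_I) = 0.
Ember's first-order condition: 289 - 2q_E - (q_W + q_I) = 0.
Ionix's profit: π_I = (299 - Q)q_I - (40q_I). Setting ∂π_I/∂q_I = 0: 259 - 2q_I - (q_W + q_E) = 0.
Adding the 3 conditions: 742 − 2Q − 2Q = 0, i.e. Q = 371/2.
Back-substituting: q_W = (194 − 371/2) = 17/2, q_E = (289 − 371/2) = 207/2, q_I = (259 − 371/2) = 147/2.
Total output Q = 371/2, so price P = 299 - 371/2 = 227/2.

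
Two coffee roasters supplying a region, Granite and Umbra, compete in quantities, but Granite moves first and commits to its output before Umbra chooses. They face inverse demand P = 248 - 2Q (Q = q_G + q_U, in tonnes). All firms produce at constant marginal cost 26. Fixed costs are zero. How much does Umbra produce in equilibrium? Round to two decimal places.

Solve by backward induction. Given q_G, the follower Umbra maximises π_U = (248 - 2q_G - 2q_U)q_U - 26q_U.
∂π_U/∂q_U = 222 - 2q_G - 4q_U = 0 gives the reaction function q_U = (222 - 2q_G)/4.
The leader anticipates this reaction. Substituting into P = 248 - 2Q gives P = 137 - q_G, so π_G = (137 - q_G)q_G - 26q_G.
Leader FOC: 111 - 2q_G = 0, so q_G = 111/2.
Then q_U = (222 - 2·(111/2))/4 = 111/4.

27.75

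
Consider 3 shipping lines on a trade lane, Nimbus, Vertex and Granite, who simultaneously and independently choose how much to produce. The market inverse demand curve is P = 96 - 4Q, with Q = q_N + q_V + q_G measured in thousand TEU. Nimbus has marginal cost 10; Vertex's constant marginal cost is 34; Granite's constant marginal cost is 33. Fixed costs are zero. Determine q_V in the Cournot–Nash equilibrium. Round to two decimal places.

Nimbus's profit: π_N = (96 - 4Q)q_N - (10q_N). Setting ∂π_N/∂q_N = 0: 86 - 8q_N - 4(q_V + q_G) = 0.
Vertex's profit: π_V = (96 - 4Q)q_V - (34q_V). Setting ∂π_V/∂q_V = 0: 62 - 8q_V - 4(q_N + q_G) = 0.
Granite's first-order condition: 63 - 8q_G - 4(q_N + q_V) = 0.
Adding the 3 first-order conditions: 211 − 16Q = 0, so Q = 211/16.
Back-substituting: q_N = (86 − 211/4)/4 = 133/16, q_V = (62 − 211/4)/4 = 37/16, q_G = (63 − 211/4)/4 = 41/16.

2.31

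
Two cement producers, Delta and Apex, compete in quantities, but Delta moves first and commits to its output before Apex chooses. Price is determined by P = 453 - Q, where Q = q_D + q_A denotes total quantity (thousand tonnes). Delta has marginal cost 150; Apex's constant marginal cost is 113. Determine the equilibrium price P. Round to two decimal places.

Solve by backward induction. Given q_D, the follower Apex maximises π_A = (453 - q_D - q_A)q_A - 113q_A.
∂π_A/∂q_A = 340 - q_D - 2q_A = 0 gives the reaction function q_A = (340 - q_D)/2.
Delta substitutes q_A(q_D) into its own profit: π_D = q_D(453 - q_D - (340 - q_D)/2) - 150q_D = (283 - (1/2)q_D)q_D - 150q_D.
Leader FOC: 133 - q_D = 0, so q_D = 133.
Then q_A = (340 - 133)/2 = 207/2.
Total output Q = 473/2, so price P = 453 - 473/2 = 433/2.

216.50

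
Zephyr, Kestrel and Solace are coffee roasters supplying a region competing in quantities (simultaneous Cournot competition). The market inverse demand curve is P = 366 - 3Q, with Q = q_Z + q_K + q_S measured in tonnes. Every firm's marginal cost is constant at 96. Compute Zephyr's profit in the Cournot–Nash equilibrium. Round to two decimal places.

1518.75

A representative firm's profit is π_i = q_i(366 - 3Q) - 96q_i.
Setting ∂π_i/∂q_i = 0 with rivals' quantities fixed: 270 - 6q_i - 3·Σ_{j≠i} q_j = 0.
With identical firms every q_j equals q_i, so Σ_{j≠i} q_j = 2q_i and 270 = 12q_i, giving q_i = 45/2.
Price P = 366 - 3·(135/2) = 327/2.
Zephyr's profit: (327/2 - 96)·(45/2) = 1518.7500.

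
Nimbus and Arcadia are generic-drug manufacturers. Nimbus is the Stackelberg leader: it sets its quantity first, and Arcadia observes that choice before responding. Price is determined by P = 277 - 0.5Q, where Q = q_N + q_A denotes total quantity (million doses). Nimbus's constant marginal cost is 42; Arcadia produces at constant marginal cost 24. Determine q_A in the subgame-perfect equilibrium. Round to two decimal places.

Solve by backward induction. Given q_N, the follower Arcadia maximises π_A = (277 - (1/2)q_N - (1/2)q_A)q_A - 24q_A.
Setting the follower's marginal profit to zero, 253 - (1/2)q_N - q_A = 0, i.e. q_A = (253 - (1/2)q_N).
Nimbus substitutes q_A(q_N) into its own profit: π_N = q_N(277 - (1/2)q_N - (253 - (1/2)q_N)/2) - 42q_N = (301/2 - (1/4)q_N)q_N - 42q_N.
Leader FOC: 217/2 - (1/2)q_N = 0, so q_N = 217.
Then q_A = (253 - (1/2)·217) = 289/2.

144.50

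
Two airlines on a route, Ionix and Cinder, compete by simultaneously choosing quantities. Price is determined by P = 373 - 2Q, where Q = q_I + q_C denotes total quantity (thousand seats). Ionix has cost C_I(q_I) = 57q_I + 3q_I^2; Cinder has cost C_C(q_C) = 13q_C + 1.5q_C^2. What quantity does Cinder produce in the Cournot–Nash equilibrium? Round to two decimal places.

Ionix's profit: π_I = (373 - 2Q)q_I - (57q_I + 3q_I²). Setting ∂π_I/∂q_I = 0: 316 - 10q_I - 2(q_C) = 0.
Cinder's profit: π_C = (373 - 2Q)q_C - (13q_C + (3/2)q_C²). Setting ∂π_C/∂q_C = 0: 360 - 7q_C - 2(q_I) = 0.
Best responses: q_I = (316 - 2q_C)/10, q_C = (360 - 2q_I)/7.
Substituting one into the other gives q_I = 746/33 and q_C = 1484/33.

44.97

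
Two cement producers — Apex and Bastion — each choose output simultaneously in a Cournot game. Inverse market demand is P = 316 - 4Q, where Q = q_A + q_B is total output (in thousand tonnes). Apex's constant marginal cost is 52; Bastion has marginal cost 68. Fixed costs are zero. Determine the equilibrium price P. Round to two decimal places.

Apex's profit: π_A = (316 - 4Q)q_A - (52q_A). Setting ∂π_A/∂q_A = 0: 264 - 8q_A - 4(q_B) = 0.
Bastion's first-order condition: 248 - 8q_B - 4(q_A) = 0.
Rearranging gives the reaction functions q_A = (264 - 4q_B)/8 and q_B = (248 - 4q_A)/8.
Solving the pair: q_A = 70/3, q_B = 58/3.
Total output Q = 128/3, so price P = 316 - 4·(128/3) = 436/3.

145.33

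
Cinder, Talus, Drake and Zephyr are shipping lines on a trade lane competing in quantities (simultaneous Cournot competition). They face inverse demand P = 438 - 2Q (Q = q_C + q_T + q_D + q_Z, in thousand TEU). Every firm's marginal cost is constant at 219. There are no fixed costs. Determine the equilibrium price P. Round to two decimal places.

262.80

A representative firm's profit is π_i = q_i(438 - 2Q) - 219q_i.
First-order condition (treating rivals' output as given): 219 - 4q_i - 2·Σ_{j≠i} q_j = 0.
With identical firms every q_j equals q_i, so Σ_{j≠i} q_j = 3q_i and 219 = 10q_i, giving q_i = 219/10.
Total output Q = 438/5, so price P = 438 - 2·(438/5) = 1314/5.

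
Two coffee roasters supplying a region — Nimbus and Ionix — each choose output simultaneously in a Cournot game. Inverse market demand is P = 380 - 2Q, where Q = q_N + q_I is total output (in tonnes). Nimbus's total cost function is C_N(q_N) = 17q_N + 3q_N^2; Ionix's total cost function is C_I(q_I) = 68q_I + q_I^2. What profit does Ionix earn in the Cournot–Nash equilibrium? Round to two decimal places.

Nimbus's profit: π_N = (380 - 2Q)q_N - (17q_N + 3q_N²). Setting ∂π_N/∂q_N = 0: 363 - 10q_N - 2(q_I) = 0.
Ionix's first-order condition: 312 - 6q_I - 2(q_N) = 0.
Best responses: q_N = (363 - 2q_I)/10, q_I = (312 - 2q_N)/6.
Substituting one into the other gives q_N = 111/4 and q_I = 171/4.
Price P = 380 - 2·(141/2) = 239.
Ionix's profit: 239·(171/4) - 68·(171/4) - (171/4)² = 5482.6875.

5482.69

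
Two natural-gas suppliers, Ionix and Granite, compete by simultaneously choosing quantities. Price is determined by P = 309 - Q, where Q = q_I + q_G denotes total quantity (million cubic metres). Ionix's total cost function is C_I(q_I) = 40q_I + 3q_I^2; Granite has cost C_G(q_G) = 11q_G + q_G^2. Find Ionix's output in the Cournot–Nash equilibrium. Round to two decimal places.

Ionix's profit: π_I = (309 - Q)q_I - (40q_I + 3q_I²). Setting ∂π_I/∂q_I = 0: 269 - 8q_I - (q_G) = 0.
Granite's profit: π_G = (309 - Q)q_G - (11q_G + q_G²). Setting ∂π_G/∂q_G = 0: 298 - 4q_G - (q_I) = 0.
Rearranging gives the reaction functions q_I = (269 - q_G)/8 and q_G = (298 - q_I)/4.
Solving the pair: q_I = 778/31, q_G = 68.2258.

25.10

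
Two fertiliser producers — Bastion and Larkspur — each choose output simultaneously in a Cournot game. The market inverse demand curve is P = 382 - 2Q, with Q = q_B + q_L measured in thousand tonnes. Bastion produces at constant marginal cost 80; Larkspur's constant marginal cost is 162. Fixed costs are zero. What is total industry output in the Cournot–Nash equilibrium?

Bastion's profit: π_B = (382 - 2Q)q_B - (80q_B). Setting ∂π_B/∂q_B = 0: 302 - 4q_B - 2(q_L) = 0.
Larkspur's profit: π_L = (382 - 2Q)q_L - (162q_L). Setting ∂π_L/∂q_L = 0: 220 - 4q_L - 2(q_B) = 0.
Rearranging gives the reaction functions q_B = (302 - 2q_L)/4 and q_L = (220 - 2q_B)/4.
Solving the pair: q_B = 64, q_L = 23.
Total output Q = 64 + 23 = 87.

87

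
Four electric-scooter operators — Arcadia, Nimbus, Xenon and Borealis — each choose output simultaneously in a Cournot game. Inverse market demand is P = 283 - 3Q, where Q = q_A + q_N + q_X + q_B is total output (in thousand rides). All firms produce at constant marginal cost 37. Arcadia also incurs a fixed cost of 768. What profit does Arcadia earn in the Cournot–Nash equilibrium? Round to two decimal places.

38.88

Each firm earns π_i = (283 - 3Q)q_i - 37q_i.
Setting ∂π_i/∂q_i = 0 with rivals' quantities fixed: 246 - 6q_i - 3·Σ_{j≠i} q_j = 0.
With identical firms every q_j equals q_i, so Σ_{j≠i} q_j = 3q_i and 246 = 15q_i, giving q_i = 82/5.
Price P = 283 - 3·(328/5) = 431/5.
Arcadia's profit: (431/5 - 37)·(82/5) - 768 = 972/25.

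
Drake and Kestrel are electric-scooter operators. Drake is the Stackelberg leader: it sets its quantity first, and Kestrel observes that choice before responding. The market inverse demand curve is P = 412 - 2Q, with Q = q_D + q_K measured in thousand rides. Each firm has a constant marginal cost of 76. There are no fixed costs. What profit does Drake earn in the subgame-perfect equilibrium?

7056

The follower Kestrel best-responds to any q_D: π_K = (412 - 2Q)q_K - 76q_K.
Follower FOC: 336 - 2q_D - 4q_K = 0, so q_K(q_D) = (336 - 2q_D)/4.
The leader anticipates this reaction. Substituting into P = 412 - 2Q gives P = 244 - q_D, so π_D = (244 - q_D)q_D - 76q_D.
Leader FOC: 168 - 2q_D = 0, so q_D = 84.
Then q_K = (336 - 2·84)/4 = 42.
Price P = 412 - 2·126 = 160.
Drake's profit: (160 - 76)·84 = 7056.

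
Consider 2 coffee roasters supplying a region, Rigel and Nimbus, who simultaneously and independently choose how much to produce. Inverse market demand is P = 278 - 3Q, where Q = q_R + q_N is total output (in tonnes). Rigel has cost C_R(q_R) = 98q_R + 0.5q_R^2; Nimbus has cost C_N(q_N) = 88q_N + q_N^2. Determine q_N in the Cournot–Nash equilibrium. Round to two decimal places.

16.81

Rigel's profit: π_R = (278 - 3Q)q_R - (98q_R + (1/2)q_R²). Setting ∂π_R/∂q_R = 0: 180 - 7q_R - 3(q_N) = 0.
Nimbus's first-order condition: 190 - 8q_N - 3(q_R) = 0.
So q_R = (180 - 3q_N)/7 and q_N = (190 - 3q_R)/8.
Substituting one into the other gives q_R = 870/47 and q_N = 790/47.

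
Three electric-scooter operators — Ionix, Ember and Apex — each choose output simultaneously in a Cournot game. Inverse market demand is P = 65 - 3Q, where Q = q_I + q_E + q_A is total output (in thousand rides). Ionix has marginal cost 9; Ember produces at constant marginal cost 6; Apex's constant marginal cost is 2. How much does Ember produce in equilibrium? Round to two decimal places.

4.83

Ionix's profit: π_I = (65 - 3Q)q_I - (9q_I). Setting ∂π_I/∂q_I = 0: 56 - 6q_I - 3(q_E + q_A) = 0.
Ember's first-order condition: 59 - 6q_E - 3(q_I + q_A) = 0.
Apex's profit: π_A = (65 - 3Q)q_A - (2q_A). Setting ∂π_A/∂q_A = 0: 63 - 6q_A - 3(q_I + q_E) = 0.
Adding the 3 conditions: 178 − 6Q − 6Q = 0, i.e. Q = 89/6.
Back-substituting: q_I = (56 − 89/2)/3 = 23/6, q_E = (59 − 89/2)/3 = 29/6, q_A = (63 − 89/2)/3 = 37/6.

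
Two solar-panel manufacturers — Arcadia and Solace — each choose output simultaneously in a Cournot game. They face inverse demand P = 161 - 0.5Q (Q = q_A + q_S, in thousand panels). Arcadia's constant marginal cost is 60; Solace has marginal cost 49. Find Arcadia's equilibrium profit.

Arcadia's profit: π_A = (161 - 0.5Q)q_A - (60q_A). Setting ∂π_A/∂q_A = 0: 101 - q_A - (1/2)(q_S) = 0.
Solace's profit: π_S = (161 - 0.5Q)q_S - (49q_S). Setting ∂π_S/∂q_S = 0: 112 - q_S - (1/2)(q_A) = 0.
So q_A = (101 - (1/2)q_S) and q_S = (112 - (1/2)q_A).
Substituting one into the other gives q_A = 60 and q_S = 82.
Price P = 161 - (1/2)·142 = 90.
Arcadia's profit: (90 - 60)·60 = 1800.

1800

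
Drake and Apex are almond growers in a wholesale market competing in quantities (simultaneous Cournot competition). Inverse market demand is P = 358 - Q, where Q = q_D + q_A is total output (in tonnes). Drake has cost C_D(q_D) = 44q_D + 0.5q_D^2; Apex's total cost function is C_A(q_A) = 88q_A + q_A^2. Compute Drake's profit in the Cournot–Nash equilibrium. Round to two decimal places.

Drake's profit: π_D = (358 - Q)q_D - (44q_D + (1/2)q_D²). Setting ∂π_D/∂q_D = 0: 314 - 3q_D - (q_A) = 0.
Apex's first-order condition: 270 - 4q_A - (q_D) = 0.
Rearranging gives the reaction functions q_D = (314 - q_A)/3 and q_A = (270 - q_D)/4.
Solving the pair: q_D = 986/11, q_A = 496/11.
Price P = 358 - 1482/11 = 223.2727.
Drake's profit: 223.2727·(986/11) - 44·(986/11) - (1/2)(986/11)² = 12052.0165.

12052.02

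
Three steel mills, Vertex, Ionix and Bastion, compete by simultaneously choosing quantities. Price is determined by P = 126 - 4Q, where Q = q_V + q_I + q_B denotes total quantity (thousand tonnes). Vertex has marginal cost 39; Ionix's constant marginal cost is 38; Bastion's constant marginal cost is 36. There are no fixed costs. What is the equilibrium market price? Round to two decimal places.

Vertex's profit: π_V = (126 - 4Q)q_V - (39q_V). Setting ∂π_V/∂q_V = 0: 87 - 8q_V - 4(q_I + q_B) = 0.
Ionix's first-order condition: 88 - 8q_I - 4(q_V + q_B) = 0.
Bastion's profit: π_B = (126 - 4Q)q_B - (36q_B). Setting ∂π_B/∂q_B = 0: 90 - 8q_B - 4(q_V + q_I) = 0.
Adding the 3 conditions: 265 − 8Q − 8Q = 0, i.e. Q = 265/16.
Back-substituting: q_V = (87 − 265/4)/4 = 83/16, q_I = (88 − 265/4)/4 = 87/16, q_B = (90 − 265/4)/4 = 95/16.
Total output Q = 265/16, so price P = 126 - 4·(265/16) = 239/4.

59.75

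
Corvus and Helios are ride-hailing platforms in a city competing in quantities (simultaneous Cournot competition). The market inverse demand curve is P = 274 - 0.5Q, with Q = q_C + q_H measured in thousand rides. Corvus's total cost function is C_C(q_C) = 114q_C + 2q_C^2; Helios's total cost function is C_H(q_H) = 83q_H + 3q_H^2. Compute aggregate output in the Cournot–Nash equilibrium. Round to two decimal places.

Corvus's profit: π_C = (274 - 0.5Q)q_C - (114q_C + 2q_C²). Setting ∂π_C/∂q_C = 0: 160 - 5q_C - (1/2)(q_H) = 0.
Helios's first-order condition: 191 - 7q_H - (1/2)(q_C) = 0.
Best responses: q_C = (160 - (1/2)q_H)/5, q_H = (191 - (1/2)q_C)/7.
Solving the pair: q_C = 29.4820, q_H = 25.1799.
Total output Q = 29.4820 + 25.1799 = 54.6619.

54.66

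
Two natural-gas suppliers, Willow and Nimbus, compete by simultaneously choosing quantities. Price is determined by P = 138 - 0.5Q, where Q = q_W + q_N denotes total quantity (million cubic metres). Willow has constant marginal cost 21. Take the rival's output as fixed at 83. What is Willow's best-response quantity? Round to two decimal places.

With the rival's output fixed at 83, Willow's profit is π_W = (138 - (1/2)·83 - (1/2)q_W)q_W - (21q_W) = (193/2 - (1/2)q_W)q_W - (21q_W).
∂π_W/∂q_W = 151/2 - q_W = 0, so q_W = 151/2.

75.50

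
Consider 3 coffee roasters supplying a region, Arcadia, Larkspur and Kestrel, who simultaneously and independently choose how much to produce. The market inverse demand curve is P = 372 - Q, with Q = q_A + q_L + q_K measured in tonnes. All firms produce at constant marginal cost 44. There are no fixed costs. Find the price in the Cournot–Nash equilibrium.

Each firm earns π_i = (372 - Q)q_i - 44q_i.
Setting ∂π_i/∂q_i = 0 with rivals' quantities fixed: 328 - 2q_i - Σ_{j≠i} q_j = 0.
By symmetry each firm produces the same amount; substituting Σ_{j≠i} q_j = 2q_i yields q_i = 328/4 = 82.
Total output Q = 246, so price P = 372 - 246 = 126.

126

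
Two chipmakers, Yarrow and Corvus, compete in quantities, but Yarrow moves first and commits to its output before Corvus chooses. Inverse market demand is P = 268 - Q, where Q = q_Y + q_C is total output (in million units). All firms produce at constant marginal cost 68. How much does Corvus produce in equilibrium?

Solve by backward induction. Given q_Y, the follower Corvus maximises π_C = (268 - q_Y - q_C)q_C - 68q_C.
∂π_C/∂q_C = 200 - q_Y - 2q_C = 0 gives the reaction function q_C = (200 - q_Y)/2.
Yarrow substitutes q_C(q_Y) into its own profit: π_Y = q_Y(268 - q_Y - (200 - q_Y)/2) - 68q_Y = (168 - (1/2)q_Y)q_Y - 68q_Y.
Leader FOC: 100 - q_Y = 0, so q_Y = 100.
Then q_C = (200 - 100)/2 = 50.

50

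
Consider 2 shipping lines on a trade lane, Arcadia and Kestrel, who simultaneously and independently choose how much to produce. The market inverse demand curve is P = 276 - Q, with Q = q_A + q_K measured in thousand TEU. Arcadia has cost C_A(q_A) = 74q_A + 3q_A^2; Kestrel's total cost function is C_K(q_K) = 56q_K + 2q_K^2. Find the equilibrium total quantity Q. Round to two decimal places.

54.26

Arcadia's profit: π_A = (276 - Q)q_A - (74q_A + 3q_A²). Setting ∂π_A/∂q_A = 0: 202 - 8q_A - (q_K) = 0.
Kestrel's first-order condition: 220 - 6q_K - (q_A) = 0.
So q_A = (202 - q_K)/8 and q_K = (220 - q_A)/6.
Solving the pair: q_A = 992/47, q_K = 1558/47.
Total output Q = 992/47 + 1558/47 = 54.2553.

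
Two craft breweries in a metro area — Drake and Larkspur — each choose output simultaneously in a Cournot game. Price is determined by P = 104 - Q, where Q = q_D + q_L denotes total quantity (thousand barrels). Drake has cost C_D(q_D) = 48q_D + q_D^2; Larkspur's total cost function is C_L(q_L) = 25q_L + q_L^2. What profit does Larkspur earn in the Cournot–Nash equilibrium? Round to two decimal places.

600.89

Drake's profit: π_D = (104 - Q)q_D - (48q_D + q_D²). Setting ∂π_D/∂q_D = 0: 56 - 4q_D - (q_L) = 0.
Larkspur's profit: π_L = (104 - Q)q_L - (25q_L + q_L²). Setting ∂π_L/∂q_L = 0: 79 - 4q_L - (q_D) = 0.
Best responses: q_D = (56 - q_L)/4, q_L = (79 - q_D)/4.
Solving the pair: q_D = 29/3, q_L = 52/3.
Price P = 104 - 27 = 77.
Larkspur's profit: 77·(52/3) - 25·(52/3) - (52/3)² = 600.8889.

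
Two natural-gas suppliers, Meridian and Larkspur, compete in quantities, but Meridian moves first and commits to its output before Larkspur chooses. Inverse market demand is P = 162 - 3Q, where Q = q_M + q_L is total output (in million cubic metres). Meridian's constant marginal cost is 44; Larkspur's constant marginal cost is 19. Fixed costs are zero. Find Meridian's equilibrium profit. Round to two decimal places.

360.38

Solve by backward induction. Given q_M, the follower Larkspur maximises π_L = (162 - 3q_M - 3q_L)q_L - 19q_L.
Follower FOC: 143 - 3q_M - 6q_L = 0, so q_L(q_M) = (143 - 3q_M)/6.
The leader anticipates this reaction. Substituting into P = 162 - 3Q gives P = 181/2 - (3/2)q_M, so π_M = (181/2 - (3/2)q_M)q_M - 44q_M.
The leader's first-order condition 93/2 - 3q_M = 0 yields q_M = 31/2.
Then q_L = (143 - 3·(31/2))/6 = 193/12.
Price P = 162 - 3·(379/12) = 269/4.
Meridian's profit: (269/4 - 44)·(31/2) = 360.3750.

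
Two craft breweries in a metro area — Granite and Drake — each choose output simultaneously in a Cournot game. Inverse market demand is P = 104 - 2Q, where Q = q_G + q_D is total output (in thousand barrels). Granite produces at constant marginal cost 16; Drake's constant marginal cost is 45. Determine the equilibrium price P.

55

Granite's profit: π_G = (104 - 2Q)q_G - (16q_G). Setting ∂π_G/∂q_G = 0: 88 - 4q_G - 2(q_D) = 0.
Drake's profit: π_D = (104 - 2Q)q_D - (45q_D). Setting ∂π_D/∂q_D = 0: 59 - 4q_D - 2(q_G) = 0.
Best responses: q_G = (88 - 2q_D)/4, q_D = (59 - 2q_G)/4.
Solving the pair: q_G = 39/2, q_D = 5.
Total output Q = 49/2, so price P = 104 - 2·(49/2) = 55.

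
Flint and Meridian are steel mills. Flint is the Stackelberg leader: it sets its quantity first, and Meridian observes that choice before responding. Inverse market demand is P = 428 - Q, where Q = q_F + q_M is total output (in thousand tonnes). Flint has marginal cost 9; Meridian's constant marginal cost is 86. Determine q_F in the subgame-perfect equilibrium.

The follower Meridian best-responds to any q_F: π_M = (428 - Q)q_M - 86q_M.
Follower FOC: 342 - q_F - 2q_M = 0, so q_M(q_F) = (342 - q_F)/2.
Flint substitutes q_M(q_F) into its own profit: π_F = q_F(428 - q_F - (342 - q_F)/2) - 9q_F = (257 - (1/2)q_F)q_F - 9q_F.
Maximising: ∂π_F/∂q_F = 248 - q_F = 0, giving q_F = 248.
Then q_M = (342 - 248)/2 = 47.

248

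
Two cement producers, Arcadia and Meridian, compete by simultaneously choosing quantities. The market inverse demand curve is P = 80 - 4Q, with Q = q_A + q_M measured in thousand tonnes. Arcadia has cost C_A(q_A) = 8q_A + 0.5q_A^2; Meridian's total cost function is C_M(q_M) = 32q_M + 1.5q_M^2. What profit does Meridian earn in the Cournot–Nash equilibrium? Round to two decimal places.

16.56

Arcadia's profit: π_A = (80 - 4Q)q_A - (8q_A + (1/2)q_A²). Setting ∂π_A/∂q_A = 0: 72 - 9q_A - 4(q_M) = 0.
Meridian's first-order condition: 48 - 11q_M - 4(q_A) = 0.
Rearranging gives the reaction functions q_A = (72 - 4q_M)/9 and q_M = (48 - 4q_A)/11.
Solving the pair: q_A = 600/83, q_M = 144/83.
Price P = 80 - 4·(744/83) = 44.1446.
Meridian's profit: 44.1446·(144/83) - 32·(144/83) - (3/2)(144/83)² = 16.5551.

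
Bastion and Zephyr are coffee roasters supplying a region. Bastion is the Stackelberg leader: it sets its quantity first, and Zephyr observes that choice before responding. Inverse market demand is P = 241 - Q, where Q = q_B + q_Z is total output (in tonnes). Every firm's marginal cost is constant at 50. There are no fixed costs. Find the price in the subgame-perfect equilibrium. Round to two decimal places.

Solve by backward induction. Given q_B, the follower Zephyr maximises π_Z = (241 - q_B - q_Z)q_Z - 50q_Z.
∂π_Z/∂q_Z = 191 - q_B - 2q_Z = 0 gives the reaction function q_Z = (191 - q_B)/2.
Bastion substitutes q_Z(q_B) into its own profit: π_B = q_B(241 - q_B - (191 - q_B)/2) - 50q_B = (291/2 - (1/2)q_B)q_B - 50q_B.
Leader FOC: 191/2 - q_B = 0, so q_B = 191/2.
Then q_Z = (191 - 191/2)/2 = 191/4.
Total output Q = 573/4, so price P = 241 - 573/4 = 391/4.

97.75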